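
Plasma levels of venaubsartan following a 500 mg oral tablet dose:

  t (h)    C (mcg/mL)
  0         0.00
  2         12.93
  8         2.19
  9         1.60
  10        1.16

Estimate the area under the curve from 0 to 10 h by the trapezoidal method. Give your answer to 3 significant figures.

AUC = 61.6 mcg/mL·h

Trapezoidal AUC_0→10:
  [0→2]: (0.00+12.93)/2 × 2 = 12.93
  [2→8]: (12.93+2.19)/2 × 6 = 45.36
  [8→9]: (2.19+1.60)/2 × 1 = 1.895
  [9→10]: (1.60+1.16)/2 × 1 = 1.38
  Sum = 61.565 mcg/mL·h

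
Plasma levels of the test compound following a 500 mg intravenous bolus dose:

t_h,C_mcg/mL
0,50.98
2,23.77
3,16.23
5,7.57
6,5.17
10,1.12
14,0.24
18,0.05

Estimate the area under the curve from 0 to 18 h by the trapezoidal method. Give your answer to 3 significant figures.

Trapezoidal AUC_0→18:
  [0→2]: (50.98+23.77)/2 × 2 = 74.75
  [2→3]: (23.77+16.23)/2 × 1 = 20.0
  [3→5]: (16.23+7.57)/2 × 2 = 23.8
  [5→6]: (7.57+5.17)/2 × 1 = 6.37
  [6→10]: (5.17+1.12)/2 × 4 = 12.58
  [10→14]: (1.12+0.24)/2 × 4 = 2.72
  [14→18]: (0.24+0.05)/2 × 4 = 0.58
  Sum = 140.8 mcg/mL·h

AUC = 141 mcg/mL·h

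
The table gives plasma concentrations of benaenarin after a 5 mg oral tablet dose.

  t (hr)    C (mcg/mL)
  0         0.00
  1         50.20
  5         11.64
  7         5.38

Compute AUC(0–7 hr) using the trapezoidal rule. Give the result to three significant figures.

Trapezoidal AUC_0→7:
  [0→1]: (0.00+50.20)/2 × 1 = 25.1
  [1→5]: (50.20+11.64)/2 × 4 = 123.68
  [5→7]: (11.64+5.38)/2 × 2 = 17.02
  Sum = 165.8 mcg/mL·hr

AUC = 166 mcg/mL·hr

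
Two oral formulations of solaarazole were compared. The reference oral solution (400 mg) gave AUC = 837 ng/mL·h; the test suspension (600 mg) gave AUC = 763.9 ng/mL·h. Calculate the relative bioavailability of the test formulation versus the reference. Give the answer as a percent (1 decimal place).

F_rel = (AUC_test/D_test) / (AUC_ref/D_ref)
      = (763.9/600) / (837/400)
      = 1.27317 / 2.0925 = 0.6084 = 60.84%

F_rel = 60.8%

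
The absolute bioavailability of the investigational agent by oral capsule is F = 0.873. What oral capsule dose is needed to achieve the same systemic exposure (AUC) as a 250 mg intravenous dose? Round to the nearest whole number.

For equal systemic exposure: F × D_ev = D_iv
D_ev = D_iv / F = 250 / 0.873 = 286.369 mg

D_oral = 286 mg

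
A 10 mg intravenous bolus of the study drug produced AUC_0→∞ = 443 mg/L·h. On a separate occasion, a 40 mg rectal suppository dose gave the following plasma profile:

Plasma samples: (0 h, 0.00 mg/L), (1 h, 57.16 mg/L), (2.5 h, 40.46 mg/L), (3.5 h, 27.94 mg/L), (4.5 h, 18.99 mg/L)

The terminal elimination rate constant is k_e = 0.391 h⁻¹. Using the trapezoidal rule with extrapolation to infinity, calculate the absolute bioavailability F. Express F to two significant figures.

F = 0.12

Trapezoidal AUC_0→4.5 (rectal suppository):
  [0→1]: (0.00+57.16)/2 × 1 = 28.58
  [1→2.5]: (57.16+40.46)/2 × 1.5 = 73.215
  [2.5→3.5]: (40.46+27.94)/2 × 1 = 34.2
  [3.5→4.5]: (27.94+18.99)/2 × 1 = 23.465
  Sum = 159.46 mg/L·h
Tail: C_last/k_e = 18.99/0.391 = 48.568
AUC_0→∞ (rectal suppository) = 159.46 + 48.568 = 208.028 mg/L·h
F = (AUC_ev/D_ev)/(AUC_iv/D_iv) = (208.028/40)/(443/10) = 5.2007/44.3 = 0.1174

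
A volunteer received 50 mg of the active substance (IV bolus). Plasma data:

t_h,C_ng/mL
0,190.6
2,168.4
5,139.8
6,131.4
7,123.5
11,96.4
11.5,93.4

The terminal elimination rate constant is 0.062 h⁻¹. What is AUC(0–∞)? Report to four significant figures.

AUC = 3078 ng/mL·h

Trapezoidal AUC_0→11.5:
  [0→2]: (190.6+168.4)/2 × 2 = 359.0
  [2→5]: (168.4+139.8)/2 × 3 = 462.3
  [5→6]: (139.8+131.4)/2 × 1 = 135.6
  [6→7]: (131.4+123.5)/2 × 1 = 127.45
  [7→11]: (123.5+96.4)/2 × 4 = 439.8
  [11→11.5]: (96.4+93.4)/2 × 0.5 = 47.45
  Sum = 1571.6 ng/mL·h
Extrapolated tail: C_last / k_e = 93.4 / 0.062 = 1506.452
AUC_0→∞ = 1571.6 + 1506.452 = 3078.052 ng/mL·h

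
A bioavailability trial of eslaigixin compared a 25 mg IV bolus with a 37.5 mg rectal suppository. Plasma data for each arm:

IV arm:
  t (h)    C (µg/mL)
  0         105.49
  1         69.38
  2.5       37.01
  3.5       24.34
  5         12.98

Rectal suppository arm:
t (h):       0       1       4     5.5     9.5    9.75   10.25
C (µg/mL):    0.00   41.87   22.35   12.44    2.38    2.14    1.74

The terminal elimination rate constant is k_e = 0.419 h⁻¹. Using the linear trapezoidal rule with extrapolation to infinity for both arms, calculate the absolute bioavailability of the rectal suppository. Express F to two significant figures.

Trapezoidal AUC_0→5 (IV):
  [0→1]: (105.49+69.38)/2 × 1 = 87.435
  [1→2.5]: (69.38+37.01)/2 × 1.5 = 79.7925
  [2.5→3.5]: (37.01+24.34)/2 × 1 = 30.675
  [3.5→5]: (24.34+12.98)/2 × 1.5 = 27.99
  Sum = 225.8925 µg/mL·h
IV tail: 12.98/0.419 = 30.979; AUC_iv,0→∞ = 225.8925 + 30.979 = 256.8715 µg/mL·h
Trapezoidal AUC_0→10.25 (rectal suppository):
  [0→1]: (0.00+41.87)/2 × 1 = 20.935
  [1→4]: (41.87+22.35)/2 × 3 = 96.33
  [4→5.5]: (22.35+12.44)/2 × 1.5 = 26.0925
  [5.5→9.5]: (12.44+2.38)/2 × 4 = 29.64
  [9.5→9.75]: (2.38+2.14)/2 × 0.25 = 0.565
  [9.75→10.25]: (2.14+1.74)/2 × 0.5 = 0.97
  Sum = 174.5325 µg/mL·h
rectal suppository tail: 1.74/0.419 = 4.153; AUC_ev,0→∞ = 174.5325 + 4.153 = 178.6855 µg/mL·h
F = (AUC_ev/D_ev)/(AUC_iv/D_iv) = (178.6855/37.5)/(256.8715/25) = 4.76495/10.27486 = 0.4637

F = 0.46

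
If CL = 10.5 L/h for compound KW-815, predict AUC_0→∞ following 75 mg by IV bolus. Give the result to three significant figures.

AUC = 7.14 mg/L·h

AUC_0→∞ = Dose_iv / CL
        = 75 / 10.5 = 7.14286 mg/L·h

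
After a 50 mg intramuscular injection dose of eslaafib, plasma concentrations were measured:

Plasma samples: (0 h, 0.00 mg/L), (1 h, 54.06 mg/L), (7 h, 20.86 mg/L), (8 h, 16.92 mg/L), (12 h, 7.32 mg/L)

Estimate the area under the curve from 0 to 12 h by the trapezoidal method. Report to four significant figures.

AUC = 319.2 mg/L·h

Trapezoidal AUC_0→12:
  [0→1]: (0.00+54.06)/2 × 1 = 27.03
  [1→7]: (54.06+20.86)/2 × 6 = 224.76
  [7→8]: (20.86+16.92)/2 × 1 = 18.89
  [8→12]: (16.92+7.32)/2 × 4 = 48.48
  Sum = 319.16 mg/L·h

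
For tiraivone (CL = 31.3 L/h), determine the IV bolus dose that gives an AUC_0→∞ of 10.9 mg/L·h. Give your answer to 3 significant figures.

Dose_iv = CL × AUC_0→∞
     = 31.3 × 10.9 = 341.17 mg

Dose = 341 mg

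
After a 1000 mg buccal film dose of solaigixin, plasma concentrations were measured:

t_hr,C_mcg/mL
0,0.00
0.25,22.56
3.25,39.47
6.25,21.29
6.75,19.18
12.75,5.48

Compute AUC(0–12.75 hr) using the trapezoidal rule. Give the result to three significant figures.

Trapezoidal AUC_0→12.75:
  [0→0.25]: (0.00+22.56)/2 × 0.25 = 2.82
  [0.25→3.25]: (22.56+39.47)/2 × 3 = 93.045
  [3.25→6.25]: (39.47+21.29)/2 × 3 = 91.14
  [6.25→6.75]: (21.29+19.18)/2 × 0.5 = 10.1175
  [6.75→12.75]: (19.18+5.48)/2 × 6 = 73.98
  Sum = 271.1025 mcg/mL·hr

AUC = 271 mcg/mL·hr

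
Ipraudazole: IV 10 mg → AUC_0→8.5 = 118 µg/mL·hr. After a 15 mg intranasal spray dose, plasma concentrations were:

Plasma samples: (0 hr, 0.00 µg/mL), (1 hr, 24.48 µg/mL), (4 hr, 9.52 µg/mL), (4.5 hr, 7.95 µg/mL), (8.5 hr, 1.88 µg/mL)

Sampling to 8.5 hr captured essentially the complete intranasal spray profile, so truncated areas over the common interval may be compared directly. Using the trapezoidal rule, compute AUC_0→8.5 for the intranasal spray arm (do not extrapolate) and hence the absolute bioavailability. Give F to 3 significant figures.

Trapezoidal AUC_0→8.5 (intranasal spray):
  [0→1]: (0.00+24.48)/2 × 1 = 12.24
  [1→4]: (24.48+9.52)/2 × 3 = 51.0
  [4→4.5]: (9.52+7.95)/2 × 0.5 = 4.3675
  [4.5→8.5]: (7.95+1.88)/2 × 4 = 19.66
  Sum = 87.2675 µg/mL·hr
F = (AUC_ev/D_ev)/(AUC_iv/D_iv) = (87.2675/15)/(118/10) = 5.81783/11.8 = 0.4930

F = 0.493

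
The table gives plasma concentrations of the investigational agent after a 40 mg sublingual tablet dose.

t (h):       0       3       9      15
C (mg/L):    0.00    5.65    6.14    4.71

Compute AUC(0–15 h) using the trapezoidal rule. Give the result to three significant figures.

Trapezoidal AUC_0→15:
  [0→3]: (0.00+5.65)/2 × 3 = 8.475
  [3→9]: (5.65+6.14)/2 × 6 = 35.37
  [9→15]: (6.14+4.71)/2 × 6 = 32.55
  Sum = 76.395 mg/L·h

AUC = 76.4 mg/L·h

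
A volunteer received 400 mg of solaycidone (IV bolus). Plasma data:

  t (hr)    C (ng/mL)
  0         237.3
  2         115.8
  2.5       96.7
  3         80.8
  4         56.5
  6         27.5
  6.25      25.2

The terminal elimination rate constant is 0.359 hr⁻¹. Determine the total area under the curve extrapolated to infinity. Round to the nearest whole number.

Trapezoidal AUC_0→6.25:
  [0→2]: (237.3+115.8)/2 × 2 = 353.1
  [2→2.5]: (115.8+96.7)/2 × 0.5 = 53.125
  [2.5→3]: (96.7+80.8)/2 × 0.5 = 44.375
  [3→4]: (80.8+56.5)/2 × 1 = 68.65
  [4→6]: (56.5+27.5)/2 × 2 = 84.0
  [6→6.25]: (27.5+25.2)/2 × 0.25 = 6.5875
  Sum = 609.8375 ng/mL·hr
Extrapolated tail: C_last / k_e = 25.2 / 0.359 = 70.195
AUC_0→∞ = 609.8375 + 70.195 = 680.0325 ng/mL·hr

AUC = 680 ng/mL·hr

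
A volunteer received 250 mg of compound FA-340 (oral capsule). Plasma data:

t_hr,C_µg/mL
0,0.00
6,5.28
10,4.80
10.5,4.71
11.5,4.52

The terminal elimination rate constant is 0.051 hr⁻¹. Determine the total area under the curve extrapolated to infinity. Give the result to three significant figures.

Trapezoidal AUC_0→11.5:
  [0→6]: (0.00+5.28)/2 × 6 = 15.84
  [6→10]: (5.28+4.80)/2 × 4 = 20.16
  [10→10.5]: (4.80+4.71)/2 × 0.5 = 2.3775
  [10.5→11.5]: (4.71+4.52)/2 × 1 = 4.615
  Sum = 42.9925 µg/mL·hr
Extrapolated tail: C_last / k_e = 4.52 / 0.051 = 88.627
AUC_0→∞ = 42.9925 + 88.627 = 131.6195 µg/mL·hr

AUC = 132 µg/mL·hr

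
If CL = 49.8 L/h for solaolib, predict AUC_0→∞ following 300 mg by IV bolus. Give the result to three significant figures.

AUC_0→∞ = Dose_iv / CL
        = 300 / 49.8 = 6.0241 mg/L·h

AUC = 6.02 mg/L·h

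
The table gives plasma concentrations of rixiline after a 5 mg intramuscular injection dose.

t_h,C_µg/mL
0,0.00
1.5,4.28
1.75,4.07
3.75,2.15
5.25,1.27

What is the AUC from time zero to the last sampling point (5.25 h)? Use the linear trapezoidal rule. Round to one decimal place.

AUC = 13.0 µg/mL·h

Trapezoidal AUC_0→5.25:
  [0→1.5]: (0.00+4.28)/2 × 1.5 = 3.21
  [1.5→1.75]: (4.28+4.07)/2 × 0.25 = 1.04375
  [1.75→3.75]: (4.07+2.15)/2 × 2 = 6.22
  [3.75→5.25]: (2.15+1.27)/2 × 1.5 = 2.565
  Sum = 13.03875 µg/mL·h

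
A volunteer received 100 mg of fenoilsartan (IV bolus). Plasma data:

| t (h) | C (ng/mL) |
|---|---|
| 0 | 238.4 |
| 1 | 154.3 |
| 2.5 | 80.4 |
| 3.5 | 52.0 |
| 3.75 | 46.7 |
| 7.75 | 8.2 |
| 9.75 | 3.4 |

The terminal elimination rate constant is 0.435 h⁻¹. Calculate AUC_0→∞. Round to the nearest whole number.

AUC = 580 ng/mL·h

Trapezoidal AUC_0→9.75:
  [0→1]: (238.4+154.3)/2 × 1 = 196.35
  [1→2.5]: (154.3+80.4)/2 × 1.5 = 176.025
  [2.5→3.5]: (80.4+52.0)/2 × 1 = 66.2
  [3.5→3.75]: (52.0+46.7)/2 × 0.25 = 12.3375
  [3.75→7.75]: (46.7+8.2)/2 × 4 = 109.8
  [7.75→9.75]: (8.2+3.4)/2 × 2 = 11.6
  Sum = 572.3125 ng/mL·h
Extrapolated tail: C_last / k_e = 3.4 / 0.435 = 7.816
AUC_0→∞ = 572.3125 + 7.816 = 580.1285 ng/mL·h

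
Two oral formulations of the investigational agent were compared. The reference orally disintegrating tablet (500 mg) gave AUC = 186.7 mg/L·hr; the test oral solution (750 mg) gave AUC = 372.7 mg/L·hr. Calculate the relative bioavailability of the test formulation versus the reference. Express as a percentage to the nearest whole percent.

F_rel = (AUC_test/D_test) / (AUC_ref/D_ref)
      = (372.7/750) / (186.7/500)
      = 0.496933 / 0.3734 = 1.3308 = 133.08%

F_rel = 133%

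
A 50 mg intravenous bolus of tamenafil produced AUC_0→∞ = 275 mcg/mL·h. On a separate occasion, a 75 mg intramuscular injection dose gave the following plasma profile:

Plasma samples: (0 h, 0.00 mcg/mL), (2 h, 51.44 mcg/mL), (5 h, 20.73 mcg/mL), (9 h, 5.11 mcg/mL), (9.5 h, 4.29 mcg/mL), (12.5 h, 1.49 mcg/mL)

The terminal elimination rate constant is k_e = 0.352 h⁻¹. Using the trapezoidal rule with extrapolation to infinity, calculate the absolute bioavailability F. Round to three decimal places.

Trapezoidal AUC_0→12.5 (intramuscular injection):
  [0→2]: (0.00+51.44)/2 × 2 = 51.44
  [2→5]: (51.44+20.73)/2 × 3 = 108.255
  [5→9]: (20.73+5.11)/2 × 4 = 51.68
  [9→9.5]: (5.11+4.29)/2 × 0.5 = 2.35
  [9.5→12.5]: (4.29+1.49)/2 × 3 = 8.67
  Sum = 222.395 mcg/mL·h
Tail: C_last/k_e = 1.49/0.352 = 4.233
AUC_0→∞ (intramuscular injection) = 222.395 + 4.233 = 226.628 mcg/mL·h
F = (AUC_ev/D_ev)/(AUC_iv/D_iv) = (226.628/75)/(275/50) = 3.02171/5.5 = 0.5494

F = 0.549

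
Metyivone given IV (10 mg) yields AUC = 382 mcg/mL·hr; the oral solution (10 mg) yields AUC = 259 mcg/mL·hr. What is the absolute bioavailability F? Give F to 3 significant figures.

F = (AUC_ev / D_ev) / (AUC_iv / D_iv)
  = (259/10) / (382/10)
  = 25.9 / 38.2 = 0.6780

F = 0.678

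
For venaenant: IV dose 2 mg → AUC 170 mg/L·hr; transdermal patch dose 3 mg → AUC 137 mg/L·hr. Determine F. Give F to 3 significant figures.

F = 0.537

F = (AUC_ev / D_ev) / (AUC_iv / D_iv)
  = (137/3) / (170/2)
  = 45.6667 / 85 = 0.5373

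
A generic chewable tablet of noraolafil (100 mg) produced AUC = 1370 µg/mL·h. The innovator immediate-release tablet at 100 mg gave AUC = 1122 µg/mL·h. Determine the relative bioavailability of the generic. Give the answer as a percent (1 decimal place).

F_rel = 122.1%

F_rel = (AUC_test/D_test) / (AUC_ref/D_ref)
      = (1370/100) / (1122/100)
      = 13.7 / 11.22 = 1.2210 = 122.10%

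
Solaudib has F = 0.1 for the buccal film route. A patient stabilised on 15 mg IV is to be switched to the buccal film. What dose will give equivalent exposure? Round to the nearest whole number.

D_buccal = 150 mg

For equal systemic exposure: F × D_ev = D_iv
D_ev = D_iv / F = 15 / 0.1 = 150 mg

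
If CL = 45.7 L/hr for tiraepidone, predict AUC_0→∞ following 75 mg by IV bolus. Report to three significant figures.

AUC_0→∞ = Dose_iv / CL
        = 75 / 45.7 = 1.64114 mg/L·hr

AUC = 1.64 mg/L·hr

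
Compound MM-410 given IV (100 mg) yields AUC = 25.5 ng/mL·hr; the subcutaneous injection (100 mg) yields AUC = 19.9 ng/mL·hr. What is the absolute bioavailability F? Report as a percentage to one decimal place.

F = (AUC_ev / D_ev) / (AUC_iv / D_iv)
  = (19.9/100) / (25.5/100)
  = 0.199 / 0.255 = 0.7804
  = 78.04%

F = 78.0%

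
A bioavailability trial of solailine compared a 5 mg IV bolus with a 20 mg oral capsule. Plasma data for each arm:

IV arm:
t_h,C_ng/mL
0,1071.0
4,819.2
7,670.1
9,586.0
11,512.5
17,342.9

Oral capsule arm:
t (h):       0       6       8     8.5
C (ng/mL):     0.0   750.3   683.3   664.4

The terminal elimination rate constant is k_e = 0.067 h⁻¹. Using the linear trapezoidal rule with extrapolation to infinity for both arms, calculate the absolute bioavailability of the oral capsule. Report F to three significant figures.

Trapezoidal AUC_0→17 (IV):
  [0→4]: (1071.0+819.2)/2 × 4 = 3780.4
  [4→7]: (819.2+670.1)/2 × 3 = 2233.95
  [7→9]: (670.1+586.0)/2 × 2 = 1256.1
  [9→11]: (586.0+512.5)/2 × 2 = 1098.5
  [11→17]: (512.5+342.9)/2 × 6 = 2566.2
  Sum = 10935.15 ng/mL·h
IV tail: 342.9/0.067 = 5117.910; AUC_iv,0→∞ = 10935.15 + 5117.910 = 16053.06 ng/mL·h
Trapezoidal AUC_0→8.5 (oral capsule):
  [0→6]: (0.0+750.3)/2 × 6 = 2250.9
  [6→8]: (750.3+683.3)/2 × 2 = 1433.6
  [8→8.5]: (683.3+664.4)/2 × 0.5 = 336.925
  Sum = 4021.425 ng/mL·h
oral capsule tail: 664.4/0.067 = 9916.418; AUC_ev,0→∞ = 4021.425 + 9916.418 = 13937.843 ng/mL·h
F = (AUC_ev/D_ev)/(AUC_iv/D_iv) = (13937.843/20)/(16053.06/5) = 696.89215/3210.612 = 0.2171

F = 0.217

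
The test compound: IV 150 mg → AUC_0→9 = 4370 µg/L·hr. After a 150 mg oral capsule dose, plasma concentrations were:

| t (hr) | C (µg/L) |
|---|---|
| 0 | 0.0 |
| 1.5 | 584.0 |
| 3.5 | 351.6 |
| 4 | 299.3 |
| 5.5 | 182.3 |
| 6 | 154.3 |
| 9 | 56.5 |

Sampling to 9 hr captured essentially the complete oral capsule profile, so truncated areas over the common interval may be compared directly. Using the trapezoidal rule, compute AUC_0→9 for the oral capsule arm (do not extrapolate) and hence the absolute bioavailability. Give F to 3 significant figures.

Trapezoidal AUC_0→9 (oral capsule):
  [0→1.5]: (0.0+584.0)/2 × 1.5 = 438.0
  [1.5→3.5]: (584.0+351.6)/2 × 2 = 935.6
  [3.5→4]: (351.6+299.3)/2 × 0.5 = 162.725
  [4→5.5]: (299.3+182.3)/2 × 1.5 = 361.2
  [5.5→6]: (182.3+154.3)/2 × 0.5 = 84.15
  [6→9]: (154.3+56.5)/2 × 3 = 316.2
  Sum = 2297.875 µg/L·hr
F = (AUC_ev/D_ev)/(AUC_iv/D_iv) = (2297.875/150)/(4370/150) = 15.3192/29.1333 = 0.5258

F = 0.526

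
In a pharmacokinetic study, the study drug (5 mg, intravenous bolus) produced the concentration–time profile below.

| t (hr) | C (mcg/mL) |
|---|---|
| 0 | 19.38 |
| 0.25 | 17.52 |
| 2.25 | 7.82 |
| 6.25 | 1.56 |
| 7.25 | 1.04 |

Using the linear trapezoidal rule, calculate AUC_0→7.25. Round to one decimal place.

AUC = 50.0 mcg/mL·hr

Trapezoidal AUC_0→7.25:
  [0→0.25]: (19.38+17.52)/2 × 0.25 = 4.6125
  [0.25→2.25]: (17.52+7.82)/2 × 2 = 25.34
  [2.25→6.25]: (7.82+1.56)/2 × 4 = 18.76
  [6.25→7.25]: (1.56+1.04)/2 × 1 = 1.3
  Sum = 50.0125 mcg/mL·hr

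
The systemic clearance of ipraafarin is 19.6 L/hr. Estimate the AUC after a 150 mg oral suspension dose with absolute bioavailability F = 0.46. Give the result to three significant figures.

AUC = 3.52 mg/L·hr

AUC_0→∞ = F × Dose / CL
        = 0.46 × 150 / 19.6 = 3.52041 mg/L·hr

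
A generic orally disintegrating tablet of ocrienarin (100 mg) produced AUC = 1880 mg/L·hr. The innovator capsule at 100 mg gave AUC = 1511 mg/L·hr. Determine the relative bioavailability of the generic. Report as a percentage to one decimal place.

F_rel = 124.4%

F_rel = (AUC_test/D_test) / (AUC_ref/D_ref)
      = (1880/100) / (1511/100)
      = 18.8 / 15.11 = 1.2442 = 124.42%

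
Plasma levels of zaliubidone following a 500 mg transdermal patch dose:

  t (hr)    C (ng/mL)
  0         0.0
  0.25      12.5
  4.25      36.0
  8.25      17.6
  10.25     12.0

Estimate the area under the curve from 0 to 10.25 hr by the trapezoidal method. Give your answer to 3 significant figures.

Trapezoidal AUC_0→10.25:
  [0→0.25]: (0.0+12.5)/2 × 0.25 = 1.5625
  [0.25→4.25]: (12.5+36.0)/2 × 4 = 97.0
  [4.25→8.25]: (36.0+17.6)/2 × 4 = 107.2
  [8.25→10.25]: (17.6+12.0)/2 × 2 = 29.6
  Sum = 235.3625 ng/mL·hr

AUC = 235 ng/mL·hr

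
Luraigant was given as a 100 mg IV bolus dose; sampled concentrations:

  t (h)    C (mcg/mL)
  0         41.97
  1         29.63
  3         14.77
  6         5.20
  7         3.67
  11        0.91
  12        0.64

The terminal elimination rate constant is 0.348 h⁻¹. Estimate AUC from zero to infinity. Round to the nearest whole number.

Trapezoidal AUC_0→12:
  [0→1]: (41.97+29.63)/2 × 1 = 35.8
  [1→3]: (29.63+14.77)/2 × 2 = 44.4
  [3→6]: (14.77+5.20)/2 × 3 = 29.955
  [6→7]: (5.20+3.67)/2 × 1 = 4.435
  [7→11]: (3.67+0.91)/2 × 4 = 9.16
  [11→12]: (0.91+0.64)/2 × 1 = 0.775
  Sum = 124.525 mcg/mL·h
Extrapolated tail: C_last / k_e = 0.64 / 0.348 = 1.839
AUC_0→∞ = 124.525 + 1.839 = 126.364 mcg/mL·h

AUC = 126 mcg/mL·h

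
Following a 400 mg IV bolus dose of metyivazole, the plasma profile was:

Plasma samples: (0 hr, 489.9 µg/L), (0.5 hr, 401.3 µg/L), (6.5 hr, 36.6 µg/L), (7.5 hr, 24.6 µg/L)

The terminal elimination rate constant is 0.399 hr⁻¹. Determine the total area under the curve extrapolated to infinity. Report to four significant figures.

AUC = 1629 µg/L·hr

Trapezoidal AUC_0→7.5:
  [0→0.5]: (489.9+401.3)/2 × 0.5 = 222.8
  [0.5→6.5]: (401.3+36.6)/2 × 6 = 1313.7
  [6.5→7.5]: (36.6+24.6)/2 × 1 = 30.6
  Sum = 1567.1 µg/L·hr
Extrapolated tail: C_last / k_e = 24.6 / 0.399 = 61.654
AUC_0→∞ = 1567.1 + 61.654 = 1628.754 µg/L·hr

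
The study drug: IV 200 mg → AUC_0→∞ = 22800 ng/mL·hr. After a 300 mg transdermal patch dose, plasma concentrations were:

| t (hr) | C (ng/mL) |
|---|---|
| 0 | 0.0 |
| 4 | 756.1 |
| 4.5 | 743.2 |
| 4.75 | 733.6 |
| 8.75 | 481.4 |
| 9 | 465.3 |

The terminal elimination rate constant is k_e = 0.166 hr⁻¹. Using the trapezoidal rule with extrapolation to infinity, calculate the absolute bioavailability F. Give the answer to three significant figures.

F = 0.217

Trapezoidal AUC_0→9 (transdermal patch):
  [0→4]: (0.0+756.1)/2 × 4 = 1512.2
  [4→4.5]: (756.1+743.2)/2 × 0.5 = 374.825
  [4.5→4.75]: (743.2+733.6)/2 × 0.25 = 184.6
  [4.75→8.75]: (733.6+481.4)/2 × 4 = 2430.0
  [8.75→9]: (481.4+465.3)/2 × 0.25 = 118.3375
  Sum = 4619.9625 ng/mL·hr
Tail: C_last/k_e = 465.3/0.166 = 2803.012
AUC_0→∞ (transdermal patch) = 4619.9625 + 2803.012 = 7422.9745 ng/mL·hr
F = (AUC_ev/D_ev)/(AUC_iv/D_iv) = (7422.9745/300)/(22800/200) = 24.7432/114 = 0.2170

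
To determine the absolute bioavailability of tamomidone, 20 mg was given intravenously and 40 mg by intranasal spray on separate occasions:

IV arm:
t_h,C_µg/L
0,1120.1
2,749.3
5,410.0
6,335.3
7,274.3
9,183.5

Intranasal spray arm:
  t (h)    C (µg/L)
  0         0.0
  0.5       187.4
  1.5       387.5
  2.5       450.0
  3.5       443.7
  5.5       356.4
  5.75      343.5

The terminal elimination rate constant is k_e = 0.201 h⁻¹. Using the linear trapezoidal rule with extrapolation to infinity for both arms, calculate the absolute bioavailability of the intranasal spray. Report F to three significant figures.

F = 0.336

Trapezoidal AUC_0→9 (IV):
  [0→2]: (1120.1+749.3)/2 × 2 = 1869.4
  [2→5]: (749.3+410.0)/2 × 3 = 1738.95
  [5→6]: (410.0+335.3)/2 × 1 = 372.65
  [6→7]: (335.3+274.3)/2 × 1 = 304.8
  [7→9]: (274.3+183.5)/2 × 2 = 457.8
  Sum = 4743.6 µg/L·h
IV tail: 183.5/0.201 = 912.935; AUC_iv,0→∞ = 4743.6 + 912.935 = 5656.535 µg/L·h
Trapezoidal AUC_0→5.75 (intranasal spray):
  [0→0.5]: (0.0+187.4)/2 × 0.5 = 46.85
  [0.5→1.5]: (187.4+387.5)/2 × 1 = 287.45
  [1.5→2.5]: (387.5+450.0)/2 × 1 = 418.75
  [2.5→3.5]: (450.0+443.7)/2 × 1 = 446.85
  [3.5→5.5]: (443.7+356.4)/2 × 2 = 800.1
  [5.5→5.75]: (356.4+343.5)/2 × 0.25 = 87.4875
  Sum = 2087.4875 µg/L·h
intranasal spray tail: 343.5/0.201 = 1708.955; AUC_ev,0→∞ = 2087.4875 + 1708.955 = 3796.4425 µg/L·h
F = (AUC_ev/D_ev)/(AUC_iv/D_iv) = (3796.4425/40)/(5656.535/20) = 94.9111/282.82675 = 0.3356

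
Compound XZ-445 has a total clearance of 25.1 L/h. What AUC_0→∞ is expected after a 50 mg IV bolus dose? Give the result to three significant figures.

AUC = 1.99 mg/L·h

AUC_0→∞ = Dose_iv / CL
        = 50 / 25.1 = 1.99203 mg/L·h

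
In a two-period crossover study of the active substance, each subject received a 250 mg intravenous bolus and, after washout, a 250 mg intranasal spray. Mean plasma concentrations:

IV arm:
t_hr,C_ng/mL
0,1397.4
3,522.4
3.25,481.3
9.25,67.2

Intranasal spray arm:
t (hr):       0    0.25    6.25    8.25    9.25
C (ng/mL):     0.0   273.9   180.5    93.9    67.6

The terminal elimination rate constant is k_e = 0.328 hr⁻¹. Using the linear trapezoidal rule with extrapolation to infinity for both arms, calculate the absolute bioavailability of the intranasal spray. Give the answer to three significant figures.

F = 0.403

Trapezoidal AUC_0→9.25 (IV):
  [0→3]: (1397.4+522.4)/2 × 3 = 2879.7
  [3→3.25]: (522.4+481.3)/2 × 0.25 = 125.4625
  [3.25→9.25]: (481.3+67.2)/2 × 6 = 1645.5
  Sum = 4650.6625 ng/mL·hr
IV tail: 67.2/0.328 = 204.878; AUC_iv,0→∞ = 4650.6625 + 204.878 = 4855.5405 ng/mL·hr
Trapezoidal AUC_0→9.25 (intranasal spray):
  [0→0.25]: (0.0+273.9)/2 × 0.25 = 34.2375
  [0.25→6.25]: (273.9+180.5)/2 × 6 = 1363.2
  [6.25→8.25]: (180.5+93.9)/2 × 2 = 274.4
  [8.25→9.25]: (93.9+67.6)/2 × 1 = 80.75
  Sum = 1752.5875 ng/mL·hr
intranasal spray tail: 67.6/0.328 = 206.098; AUC_ev,0→∞ = 1752.5875 + 206.098 = 1958.6855 ng/mL·hr
F = (AUC_ev/D_ev)/(AUC_iv/D_iv) = (1958.6855/250)/(4855.5405/250) = 7.834742/19.422162 = 0.4034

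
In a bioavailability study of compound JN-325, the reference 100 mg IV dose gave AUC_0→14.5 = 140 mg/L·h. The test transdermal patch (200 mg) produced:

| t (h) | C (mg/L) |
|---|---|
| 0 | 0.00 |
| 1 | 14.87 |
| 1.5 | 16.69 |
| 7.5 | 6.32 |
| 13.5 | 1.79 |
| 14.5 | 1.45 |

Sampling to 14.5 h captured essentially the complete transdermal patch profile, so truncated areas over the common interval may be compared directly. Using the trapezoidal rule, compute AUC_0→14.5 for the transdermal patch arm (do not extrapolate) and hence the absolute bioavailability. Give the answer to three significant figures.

Trapezoidal AUC_0→14.5 (transdermal patch):
  [0→1]: (0.00+14.87)/2 × 1 = 7.435
  [1→1.5]: (14.87+16.69)/2 × 0.5 = 7.89
  [1.5→7.5]: (16.69+6.32)/2 × 6 = 69.03
  [7.5→13.5]: (6.32+1.79)/2 × 6 = 24.33
  [13.5→14.5]: (1.79+1.45)/2 × 1 = 1.62
  Sum = 110.305 mg/L·h
F = (AUC_ev/D_ev)/(AUC_iv/D_iv) = (110.305/200)/(140/100) = 0.551525/1.4 = 0.3939

F = 0.394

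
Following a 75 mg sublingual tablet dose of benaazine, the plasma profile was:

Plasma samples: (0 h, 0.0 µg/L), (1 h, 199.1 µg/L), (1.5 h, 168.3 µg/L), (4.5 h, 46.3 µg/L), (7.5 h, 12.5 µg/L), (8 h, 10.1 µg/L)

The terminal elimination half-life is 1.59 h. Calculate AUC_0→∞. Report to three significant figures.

AUC = 630 µg/L·h

Trapezoidal AUC_0→8:
  [0→1]: (0.0+199.1)/2 × 1 = 99.55
  [1→1.5]: (199.1+168.3)/2 × 0.5 = 91.85
  [1.5→4.5]: (168.3+46.3)/2 × 3 = 321.9
  [4.5→7.5]: (46.3+12.5)/2 × 3 = 88.2
  [7.5→8]: (12.5+10.1)/2 × 0.5 = 5.65
  Sum = 607.15 µg/L·h
k_e = ln2 / t½ = 0.693147 / 1.59 = 0.4359 h^-1
Extrapolated tail: C_last / k_e = 10.1 / 0.4359 = 23.170
AUC_0→∞ = 607.15 + 23.170 = 630.32 µg/L·h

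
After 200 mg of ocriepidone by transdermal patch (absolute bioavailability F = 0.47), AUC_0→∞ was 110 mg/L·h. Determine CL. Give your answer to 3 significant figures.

CL = 0.855 L/h

CL = F × Dose / AUC_0→∞
   = 0.47 × 200 / 110 = 0.854545 L/h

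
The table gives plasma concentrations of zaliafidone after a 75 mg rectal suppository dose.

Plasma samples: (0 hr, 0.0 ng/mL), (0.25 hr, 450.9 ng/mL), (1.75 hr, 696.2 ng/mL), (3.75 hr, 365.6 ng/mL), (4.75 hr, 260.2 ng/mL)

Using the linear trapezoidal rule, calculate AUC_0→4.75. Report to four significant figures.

Trapezoidal AUC_0→4.75:
  [0→0.25]: (0.0+450.9)/2 × 0.25 = 56.3625
  [0.25→1.75]: (450.9+696.2)/2 × 1.5 = 860.325
  [1.75→3.75]: (696.2+365.6)/2 × 2 = 1061.8
  [3.75→4.75]: (365.6+260.2)/2 × 1 = 312.9
  Sum = 2291.3875 ng/mL·hr

AUC = 2291 ng/mL·hr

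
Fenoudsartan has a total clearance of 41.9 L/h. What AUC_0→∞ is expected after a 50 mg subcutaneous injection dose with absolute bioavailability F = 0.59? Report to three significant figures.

AUC_0→∞ = F × Dose / CL
        = 0.59 × 50 / 41.9 = 0.704057 mg/L·h

AUC = 0.704 mg/L·h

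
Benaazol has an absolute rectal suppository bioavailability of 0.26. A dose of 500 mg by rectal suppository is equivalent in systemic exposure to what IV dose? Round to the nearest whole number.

D_iv = 130 mg

Systemic exposure from an extravascular dose = F × D_ev, so the equivalent IV dose is F × D_ev.
D_iv = F × D_ev = 0.26 × 500 = 130 mg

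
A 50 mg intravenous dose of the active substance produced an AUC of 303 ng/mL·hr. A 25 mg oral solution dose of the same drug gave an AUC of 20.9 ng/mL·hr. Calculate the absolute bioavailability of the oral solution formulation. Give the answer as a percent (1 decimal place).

F = 13.8%

F = (AUC_ev / D_ev) / (AUC_iv / D_iv)
  = (20.9/25) / (303/50)
  = 0.836 / 6.06 = 0.1380
  = 13.80%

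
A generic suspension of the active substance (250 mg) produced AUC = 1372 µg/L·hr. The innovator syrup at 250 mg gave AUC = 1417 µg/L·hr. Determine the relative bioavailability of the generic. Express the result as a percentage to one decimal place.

F_rel = 96.8%

F_rel = (AUC_test/D_test) / (AUC_ref/D_ref)
      = (1372/250) / (1417/250)
      = 5.488 / 5.668 = 0.9682 = 96.82%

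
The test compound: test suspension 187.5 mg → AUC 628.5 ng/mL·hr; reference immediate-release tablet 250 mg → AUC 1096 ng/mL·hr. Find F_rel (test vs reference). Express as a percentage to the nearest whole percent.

F_rel = 76%

F_rel = (AUC_test/D_test) / (AUC_ref/D_ref)
      = (628.5/187.5) / (1096/250)
      = 3.352 / 4.384 = 0.7646 = 76.46%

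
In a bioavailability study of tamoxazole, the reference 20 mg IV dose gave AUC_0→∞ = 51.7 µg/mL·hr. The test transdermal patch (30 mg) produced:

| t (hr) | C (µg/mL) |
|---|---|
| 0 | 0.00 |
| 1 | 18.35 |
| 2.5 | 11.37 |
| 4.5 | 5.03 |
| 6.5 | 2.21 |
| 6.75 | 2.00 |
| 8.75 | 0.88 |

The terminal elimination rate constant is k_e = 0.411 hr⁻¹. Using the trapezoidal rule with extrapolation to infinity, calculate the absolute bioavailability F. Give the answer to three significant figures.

F = 0.782

Trapezoidal AUC_0→8.75 (transdermal patch):
  [0→1]: (0.00+18.35)/2 × 1 = 9.175
  [1→2.5]: (18.35+11.37)/2 × 1.5 = 22.29
  [2.5→4.5]: (11.37+5.03)/2 × 2 = 16.4
  [4.5→6.5]: (5.03+2.21)/2 × 2 = 7.24
  [6.5→6.75]: (2.21+2.00)/2 × 0.25 = 0.52625
  [6.75→8.75]: (2.00+0.88)/2 × 2 = 2.88
  Sum = 58.51125 µg/mL·hr
Tail: C_last/k_e = 0.88/0.411 = 2.141
AUC_0→∞ (transdermal patch) = 58.51125 + 2.141 = 60.65225 µg/mL·hr
F = (AUC_ev/D_ev)/(AUC_iv/D_iv) = (60.65225/30)/(51.7/20) = 2.02174/2.585 = 0.7821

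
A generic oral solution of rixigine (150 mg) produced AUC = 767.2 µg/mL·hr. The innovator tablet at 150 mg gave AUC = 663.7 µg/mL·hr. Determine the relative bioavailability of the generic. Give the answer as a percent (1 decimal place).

F_rel = (AUC_test/D_test) / (AUC_ref/D_ref)
      = (767.2/150) / (663.7/150)
      = 5.11467 / 4.42467 = 1.1559 = 115.59%

F_rel = 115.6%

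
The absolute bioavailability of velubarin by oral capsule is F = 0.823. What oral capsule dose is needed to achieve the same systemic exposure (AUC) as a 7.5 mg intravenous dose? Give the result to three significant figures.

For equal systemic exposure: F × D_ev = D_iv
D_ev = D_iv / F = 7.5 / 0.823 = 9.113 mg

D_oral = 9.11 mg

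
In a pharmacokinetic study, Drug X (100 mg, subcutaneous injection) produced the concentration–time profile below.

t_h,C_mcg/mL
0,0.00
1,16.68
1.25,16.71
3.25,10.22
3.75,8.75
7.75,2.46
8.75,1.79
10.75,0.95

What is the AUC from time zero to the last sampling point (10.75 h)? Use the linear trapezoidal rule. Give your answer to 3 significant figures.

AUC = 71.5 mcg/mL·h

Trapezoidal AUC_0→10.75:
  [0→1]: (0.00+16.68)/2 × 1 = 8.34
  [1→1.25]: (16.68+16.71)/2 × 0.25 = 4.17375
  [1.25→3.25]: (16.71+10.22)/2 × 2 = 26.93
  [3.25→3.75]: (10.22+8.75)/2 × 0.5 = 4.7425
  [3.75→7.75]: (8.75+2.46)/2 × 4 = 22.42
  [7.75→8.75]: (2.46+1.79)/2 × 1 = 2.125
  [8.75→10.75]: (1.79+0.95)/2 × 2 = 2.74
  Sum = 71.47125 mcg/mL·h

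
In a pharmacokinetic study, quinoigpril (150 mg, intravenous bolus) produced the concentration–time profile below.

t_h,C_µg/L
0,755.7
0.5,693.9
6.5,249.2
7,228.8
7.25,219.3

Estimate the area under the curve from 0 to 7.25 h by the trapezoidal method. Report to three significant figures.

Trapezoidal AUC_0→7.25:
  [0→0.5]: (755.7+693.9)/2 × 0.5 = 362.4
  [0.5→6.5]: (693.9+249.2)/2 × 6 = 2829.3
  [6.5→7]: (249.2+228.8)/2 × 0.5 = 119.5
  [7→7.25]: (228.8+219.3)/2 × 0.25 = 56.0125
  Sum = 3367.2125 µg/L·h

AUC = 3370 µg/L·h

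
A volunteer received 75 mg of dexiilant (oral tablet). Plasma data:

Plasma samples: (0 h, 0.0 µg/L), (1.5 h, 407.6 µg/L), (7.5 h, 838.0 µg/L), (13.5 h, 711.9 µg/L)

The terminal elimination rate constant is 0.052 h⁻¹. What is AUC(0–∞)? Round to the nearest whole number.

AUC = 22383 µg/L·h

Trapezoidal AUC_0→13.5:
  [0→1.5]: (0.0+407.6)/2 × 1.5 = 305.7
  [1.5→7.5]: (407.6+838.0)/2 × 6 = 3736.8
  [7.5→13.5]: (838.0+711.9)/2 × 6 = 4649.7
  Sum = 8692.2 µg/L·h
Extrapolated tail: C_last / k_e = 711.9 / 0.052 = 13690.385
AUC_0→∞ = 8692.2 + 13690.385 = 22382.585 µg/L·h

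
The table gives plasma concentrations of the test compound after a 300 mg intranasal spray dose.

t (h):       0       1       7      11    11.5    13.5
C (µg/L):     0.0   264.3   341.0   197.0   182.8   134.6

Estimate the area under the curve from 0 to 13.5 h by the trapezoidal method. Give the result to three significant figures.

Trapezoidal AUC_0→13.5:
  [0→1]: (0.0+264.3)/2 × 1 = 132.15
  [1→7]: (264.3+341.0)/2 × 6 = 1815.9
  [7→11]: (341.0+197.0)/2 × 4 = 1076.0
  [11→11.5]: (197.0+182.8)/2 × 0.5 = 94.95
  [11.5→13.5]: (182.8+134.6)/2 × 2 = 317.4
  Sum = 3436.4 µg/L·h

AUC = 3440 µg/L·h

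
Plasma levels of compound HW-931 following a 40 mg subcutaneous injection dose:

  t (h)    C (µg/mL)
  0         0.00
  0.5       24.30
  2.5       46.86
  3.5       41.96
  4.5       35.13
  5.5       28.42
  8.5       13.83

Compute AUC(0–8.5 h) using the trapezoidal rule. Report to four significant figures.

Trapezoidal AUC_0→8.5:
  [0→0.5]: (0.00+24.30)/2 × 0.5 = 6.075
  [0.5→2.5]: (24.30+46.86)/2 × 2 = 71.16
  [2.5→3.5]: (46.86+41.96)/2 × 1 = 44.41
  [3.5→4.5]: (41.96+35.13)/2 × 1 = 38.545
  [4.5→5.5]: (35.13+28.42)/2 × 1 = 31.775
  [5.5→8.5]: (28.42+13.83)/2 × 3 = 63.375
  Sum = 255.34 µg/mL·h

AUC = 255.3 µg/mL·h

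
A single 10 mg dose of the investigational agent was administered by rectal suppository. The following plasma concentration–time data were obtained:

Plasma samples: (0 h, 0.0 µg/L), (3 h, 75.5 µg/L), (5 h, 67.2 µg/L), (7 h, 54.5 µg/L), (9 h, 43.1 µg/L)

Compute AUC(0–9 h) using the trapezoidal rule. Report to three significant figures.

Trapezoidal AUC_0→9:
  [0→3]: (0.0+75.5)/2 × 3 = 113.25
  [3→5]: (75.5+67.2)/2 × 2 = 142.7
  [5→7]: (67.2+54.5)/2 × 2 = 121.7
  [7→9]: (54.5+43.1)/2 × 2 = 97.6
  Sum = 475.25 µg/L·h

AUC = 475 µg/L·h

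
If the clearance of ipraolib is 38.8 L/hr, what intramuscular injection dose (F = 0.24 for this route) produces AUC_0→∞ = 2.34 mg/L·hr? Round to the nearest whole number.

Dose = 378 mg

Dose = CL × AUC_0→∞ / F
     = 38.8 × 2.34 / 0.24 = 378.3 mg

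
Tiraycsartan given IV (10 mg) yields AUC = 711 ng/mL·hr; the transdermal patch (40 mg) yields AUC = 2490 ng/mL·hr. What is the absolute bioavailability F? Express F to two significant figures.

F = (AUC_ev / D_ev) / (AUC_iv / D_iv)
  = (2490/40) / (711/10)
  = 62.25 / 71.1 = 0.8755

F = 0.88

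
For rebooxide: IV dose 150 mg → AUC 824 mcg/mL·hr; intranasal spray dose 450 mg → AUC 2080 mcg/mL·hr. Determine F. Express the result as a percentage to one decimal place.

F = (AUC_ev / D_ev) / (AUC_iv / D_iv)
  = (2080/450) / (824/150)
  = 4.62222 / 5.49333 = 0.8414
  = 84.14%

F = 84.1%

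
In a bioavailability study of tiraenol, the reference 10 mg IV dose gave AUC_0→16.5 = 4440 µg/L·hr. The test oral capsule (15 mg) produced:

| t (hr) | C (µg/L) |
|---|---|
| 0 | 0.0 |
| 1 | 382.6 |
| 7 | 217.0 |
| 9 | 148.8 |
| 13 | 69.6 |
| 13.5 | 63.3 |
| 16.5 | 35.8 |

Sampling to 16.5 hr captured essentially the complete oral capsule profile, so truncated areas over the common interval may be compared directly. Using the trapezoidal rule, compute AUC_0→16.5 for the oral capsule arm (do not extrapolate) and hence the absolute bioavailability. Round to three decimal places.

Trapezoidal AUC_0→16.5 (oral capsule):
  [0→1]: (0.0+382.6)/2 × 1 = 191.3
  [1→7]: (382.6+217.0)/2 × 6 = 1798.8
  [7→9]: (217.0+148.8)/2 × 2 = 365.8
  [9→13]: (148.8+69.6)/2 × 4 = 436.8
  [13→13.5]: (69.6+63.3)/2 × 0.5 = 33.225
  [13.5→16.5]: (63.3+35.8)/2 × 3 = 148.65
  Sum = 2974.575 µg/L·hr
F = (AUC_ev/D_ev)/(AUC_iv/D_iv) = (2974.575/15)/(4440/10) = 198.305/444 = 0.4466

F = 0.447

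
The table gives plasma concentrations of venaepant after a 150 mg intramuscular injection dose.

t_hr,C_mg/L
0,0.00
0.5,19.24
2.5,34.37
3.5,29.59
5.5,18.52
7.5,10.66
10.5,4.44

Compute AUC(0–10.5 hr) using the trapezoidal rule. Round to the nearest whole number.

Trapezoidal AUC_0→10.5:
  [0→0.5]: (0.00+19.24)/2 × 0.5 = 4.81
  [0.5→2.5]: (19.24+34.37)/2 × 2 = 53.61
  [2.5→3.5]: (34.37+29.59)/2 × 1 = 31.98
  [3.5→5.5]: (29.59+18.52)/2 × 2 = 48.11
  [5.5→7.5]: (18.52+10.66)/2 × 2 = 29.18
  [7.5→10.5]: (10.66+4.44)/2 × 3 = 22.65
  Sum = 190.34 mg/L·hr

AUC = 190 mg/L·hr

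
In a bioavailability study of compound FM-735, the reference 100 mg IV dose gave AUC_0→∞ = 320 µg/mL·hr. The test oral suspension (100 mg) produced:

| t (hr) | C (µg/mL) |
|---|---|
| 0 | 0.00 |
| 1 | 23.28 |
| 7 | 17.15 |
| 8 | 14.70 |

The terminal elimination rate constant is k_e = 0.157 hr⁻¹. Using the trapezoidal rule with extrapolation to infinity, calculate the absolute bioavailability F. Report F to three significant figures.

Trapezoidal AUC_0→8 (oral suspension):
  [0→1]: (0.00+23.28)/2 × 1 = 11.64
  [1→7]: (23.28+17.15)/2 × 6 = 121.29
  [7→8]: (17.15+14.70)/2 × 1 = 15.925
  Sum = 148.855 µg/mL·hr
Tail: C_last/k_e = 14.70/0.157 = 93.631
AUC_0→∞ (oral suspension) = 148.855 + 93.631 = 242.486 µg/mL·hr
F = (AUC_ev/D_ev)/(AUC_iv/D_iv) = (242.486/100)/(320/100) = 2.42486/3.2 = 0.7578

F = 0.758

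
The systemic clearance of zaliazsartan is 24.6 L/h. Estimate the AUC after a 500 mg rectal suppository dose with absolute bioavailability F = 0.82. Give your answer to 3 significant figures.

AUC = 16.7 mg/L·h

AUC_0→∞ = F × Dose / CL
        = 0.82 × 500 / 24.6 = 16.6667 mg/L·h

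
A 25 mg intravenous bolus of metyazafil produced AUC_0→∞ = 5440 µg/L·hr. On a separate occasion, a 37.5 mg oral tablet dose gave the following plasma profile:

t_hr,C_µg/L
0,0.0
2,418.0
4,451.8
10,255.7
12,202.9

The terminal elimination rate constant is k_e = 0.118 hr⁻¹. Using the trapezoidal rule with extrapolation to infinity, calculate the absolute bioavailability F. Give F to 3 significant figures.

F = 0.685

Trapezoidal AUC_0→12 (oral tablet):
  [0→2]: (0.0+418.0)/2 × 2 = 418.0
  [2→4]: (418.0+451.8)/2 × 2 = 869.8
  [4→10]: (451.8+255.7)/2 × 6 = 2122.5
  [10→12]: (255.7+202.9)/2 × 2 = 458.6
  Sum = 3868.9 µg/L·hr
Tail: C_last/k_e = 202.9/0.118 = 1719.492
AUC_0→∞ (oral tablet) = 3868.9 + 1719.492 = 5588.392 µg/L·hr
F = (AUC_ev/D_ev)/(AUC_iv/D_iv) = (5588.392/37.5)/(5440/25) = 149.024/217.6 = 0.6849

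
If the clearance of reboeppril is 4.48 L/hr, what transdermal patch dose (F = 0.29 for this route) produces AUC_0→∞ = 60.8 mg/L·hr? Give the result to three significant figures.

Dose = CL × AUC_0→∞ / F
     = 4.48 × 60.8 / 0.29 = 939.255 mg

Dose = 939 mg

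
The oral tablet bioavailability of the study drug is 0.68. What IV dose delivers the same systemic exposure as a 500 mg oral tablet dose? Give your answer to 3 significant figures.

Systemic exposure from an extravascular dose = F × D_ev, so the equivalent IV dose is F × D_ev.
D_iv = F × D_ev = 0.68 × 500 = 340 mg

D_iv = 340 mg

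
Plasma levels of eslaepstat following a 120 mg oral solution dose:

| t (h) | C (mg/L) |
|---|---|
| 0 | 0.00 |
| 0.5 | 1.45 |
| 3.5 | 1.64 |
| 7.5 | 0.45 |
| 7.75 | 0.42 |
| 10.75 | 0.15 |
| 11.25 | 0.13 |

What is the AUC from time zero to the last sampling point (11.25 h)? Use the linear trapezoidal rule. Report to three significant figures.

AUC = 10.2 mg/L·h

Trapezoidal AUC_0→11.25:
  [0→0.5]: (0.00+1.45)/2 × 0.5 = 0.3625
  [0.5→3.5]: (1.45+1.64)/2 × 3 = 4.635
  [3.5→7.5]: (1.64+0.45)/2 × 4 = 4.18
  [7.5→7.75]: (0.45+0.42)/2 × 0.25 = 0.10875
  [7.75→10.75]: (0.42+0.15)/2 × 3 = 0.855
  [10.75→11.25]: (0.15+0.13)/2 × 0.5 = 0.07
  Sum = 10.21125 mg/L·h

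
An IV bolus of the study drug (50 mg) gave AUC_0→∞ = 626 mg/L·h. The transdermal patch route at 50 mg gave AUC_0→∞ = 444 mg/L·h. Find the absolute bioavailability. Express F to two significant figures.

F = 0.71

F = (AUC_ev / D_ev) / (AUC_iv / D_iv)
  = (444/50) / (626/50)
  = 8.88 / 12.52 = 0.7093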